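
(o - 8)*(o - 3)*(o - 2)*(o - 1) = o^4 - 14*o^3 + 59*o^2 - 94*o + 48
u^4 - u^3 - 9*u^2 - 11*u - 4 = (u - 4)*(u + 1)^3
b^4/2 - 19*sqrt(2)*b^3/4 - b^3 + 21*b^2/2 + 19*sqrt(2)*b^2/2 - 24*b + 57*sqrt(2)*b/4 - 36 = (b/2 + 1/2)*(b - 3)*(b - 8*sqrt(2))*(b - 3*sqrt(2)/2)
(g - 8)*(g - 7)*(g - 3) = g^3 - 18*g^2 + 101*g - 168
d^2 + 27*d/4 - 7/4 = (d - 1/4)*(d + 7)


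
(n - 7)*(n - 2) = n^2 - 9*n + 14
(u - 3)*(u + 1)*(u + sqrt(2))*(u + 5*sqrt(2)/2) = u^4 - 2*u^3 + 7*sqrt(2)*u^3/2 - 7*sqrt(2)*u^2 + 2*u^2 - 21*sqrt(2)*u/2 - 10*u - 15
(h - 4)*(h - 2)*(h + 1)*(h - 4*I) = h^4 - 5*h^3 - 4*I*h^3 + 2*h^2 + 20*I*h^2 + 8*h - 8*I*h - 32*I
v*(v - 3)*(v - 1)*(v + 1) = v^4 - 3*v^3 - v^2 + 3*v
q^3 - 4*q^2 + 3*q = q*(q - 3)*(q - 1)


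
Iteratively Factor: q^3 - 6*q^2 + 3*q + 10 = (q - 5)*(q^2 - q - 2) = (q - 5)*(q + 1)*(q - 2)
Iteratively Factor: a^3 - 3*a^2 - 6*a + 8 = (a - 1)*(a^2 - 2*a - 8) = (a - 1)*(a + 2)*(a - 4)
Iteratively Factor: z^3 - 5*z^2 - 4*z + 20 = (z - 2)*(z^2 - 3*z - 10) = (z - 5)*(z - 2)*(z + 2)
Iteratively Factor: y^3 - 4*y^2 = (y)*(y^2 - 4*y) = y^2*(y - 4)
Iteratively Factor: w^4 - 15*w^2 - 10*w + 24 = (w - 4)*(w^3 + 4*w^2 + w - 6) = (w - 4)*(w + 3)*(w^2 + w - 2) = (w - 4)*(w + 2)*(w + 3)*(w - 1)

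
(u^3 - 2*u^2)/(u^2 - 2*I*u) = u*(u - 2)/(u - 2*I)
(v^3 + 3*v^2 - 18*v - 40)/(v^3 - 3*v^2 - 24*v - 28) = (v^2 + v - 20)/(v^2 - 5*v - 14)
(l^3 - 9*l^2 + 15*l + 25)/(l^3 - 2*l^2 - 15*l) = (l^2 - 4*l - 5)/(l*(l + 3))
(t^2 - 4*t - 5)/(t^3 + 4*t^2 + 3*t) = (t - 5)/(t*(t + 3))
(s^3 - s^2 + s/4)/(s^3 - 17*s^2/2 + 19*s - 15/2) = s*(2*s - 1)/(2*(s^2 - 8*s + 15))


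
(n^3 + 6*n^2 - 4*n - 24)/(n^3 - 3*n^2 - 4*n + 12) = (n + 6)/(n - 3)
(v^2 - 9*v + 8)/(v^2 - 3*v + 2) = (v - 8)/(v - 2)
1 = 1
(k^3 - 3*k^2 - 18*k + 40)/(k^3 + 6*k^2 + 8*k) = (k^2 - 7*k + 10)/(k*(k + 2))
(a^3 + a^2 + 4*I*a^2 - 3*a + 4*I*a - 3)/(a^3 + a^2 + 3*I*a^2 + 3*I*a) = (a + I)/a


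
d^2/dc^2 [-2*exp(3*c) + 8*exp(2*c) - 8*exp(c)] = (-18*exp(2*c) + 32*exp(c) - 8)*exp(c)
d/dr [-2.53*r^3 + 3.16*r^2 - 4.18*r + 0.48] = -7.59*r^2 + 6.32*r - 4.18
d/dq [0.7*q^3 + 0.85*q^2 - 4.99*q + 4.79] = 2.1*q^2 + 1.7*q - 4.99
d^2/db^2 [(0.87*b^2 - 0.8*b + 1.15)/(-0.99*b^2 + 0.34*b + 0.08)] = (-8.88178419700125e-16*b^4 + 0.982475999999999*b^3 - 7.176114*b^2 + 2.7027*b - 0.502696)/(0.970299*b^6 - 0.999702*b^5 + 0.108108*b^4 + 0.122264*b^3 - 0.008736*b^2 - 0.006528*b - 0.000512)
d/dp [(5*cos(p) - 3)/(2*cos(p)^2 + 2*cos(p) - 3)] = (10*cos(p)^2 - 12*cos(p) + 9)*sin(p)/(2*cos(p) + cos(2*p) - 2)^2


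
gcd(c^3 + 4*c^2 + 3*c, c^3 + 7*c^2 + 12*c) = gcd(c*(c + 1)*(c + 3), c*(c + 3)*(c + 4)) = c^2 + 3*c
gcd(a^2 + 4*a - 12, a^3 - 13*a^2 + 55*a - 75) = 1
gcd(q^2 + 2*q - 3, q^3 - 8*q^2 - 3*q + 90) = q + 3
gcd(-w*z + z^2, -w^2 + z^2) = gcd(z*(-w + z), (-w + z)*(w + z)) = -w + z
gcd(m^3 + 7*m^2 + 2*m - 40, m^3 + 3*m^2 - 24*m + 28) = m - 2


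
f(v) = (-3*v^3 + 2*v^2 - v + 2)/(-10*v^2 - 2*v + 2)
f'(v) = (20*v + 2)*(-3*v^3 + 2*v^2 - v + 2)/(-10*v^2 - 2*v + 2)^2 + (-9*v^2 + 4*v - 1)/(-10*v^2 - 2*v + 2) = (15*v^4 + 6*v^3 - 16*v^2 + 24*v + 1)/(2*(25*v^4 + 10*v^3 - 9*v^2 - 2*v + 1))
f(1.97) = 0.37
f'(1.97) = 0.31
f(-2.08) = -1.07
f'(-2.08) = 0.16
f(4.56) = 1.14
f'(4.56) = 0.30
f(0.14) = 1.24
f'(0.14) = 3.50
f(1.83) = 0.33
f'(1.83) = 0.32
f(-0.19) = 1.13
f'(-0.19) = -2.04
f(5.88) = 1.53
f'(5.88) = 0.30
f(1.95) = 0.37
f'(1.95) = 0.31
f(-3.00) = -1.27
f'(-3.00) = 0.25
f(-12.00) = -3.88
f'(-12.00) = 0.30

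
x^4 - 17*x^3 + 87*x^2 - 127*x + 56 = (x - 8)*(x - 7)*(x - 1)^2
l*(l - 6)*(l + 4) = l^3 - 2*l^2 - 24*l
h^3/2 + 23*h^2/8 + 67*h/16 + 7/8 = (h/2 + 1)*(h + 1/4)*(h + 7/2)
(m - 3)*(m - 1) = m^2 - 4*m + 3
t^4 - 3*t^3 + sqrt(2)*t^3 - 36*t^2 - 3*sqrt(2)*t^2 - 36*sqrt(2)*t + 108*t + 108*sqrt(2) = (t - 6)*(t - 3)*(t + 6)*(t + sqrt(2))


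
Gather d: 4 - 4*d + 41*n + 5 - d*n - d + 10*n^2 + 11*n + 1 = d*(-n - 5) + 10*n^2 + 52*n + 10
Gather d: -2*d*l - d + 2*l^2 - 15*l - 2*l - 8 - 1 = d*(-2*l - 1) + 2*l^2 - 17*l - 9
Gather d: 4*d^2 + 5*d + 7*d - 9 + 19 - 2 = 4*d^2 + 12*d + 8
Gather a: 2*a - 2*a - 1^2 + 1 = 0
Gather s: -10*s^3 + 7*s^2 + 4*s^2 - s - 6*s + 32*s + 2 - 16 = -10*s^3 + 11*s^2 + 25*s - 14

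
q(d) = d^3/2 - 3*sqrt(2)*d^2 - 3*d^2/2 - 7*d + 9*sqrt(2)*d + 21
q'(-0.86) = 16.71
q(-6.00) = -328.10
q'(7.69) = 6.11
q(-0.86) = 11.51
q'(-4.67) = 92.08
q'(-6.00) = 128.64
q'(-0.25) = 8.69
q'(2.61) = -14.03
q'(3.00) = -15.23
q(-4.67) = -181.91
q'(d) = 3*d^2/2 - 6*sqrt(2)*d - 3*d - 7 + 9*sqrt(2)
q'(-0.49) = 11.72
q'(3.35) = -15.91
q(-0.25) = 19.20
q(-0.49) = 16.76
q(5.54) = -38.50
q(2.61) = 5.72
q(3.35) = -5.46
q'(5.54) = -11.86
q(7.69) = -47.17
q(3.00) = 0.00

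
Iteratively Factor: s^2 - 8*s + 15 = (s - 5)*(s - 3)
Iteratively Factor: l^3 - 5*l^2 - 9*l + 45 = (l - 5)*(l^2 - 9) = (l - 5)*(l - 3)*(l + 3)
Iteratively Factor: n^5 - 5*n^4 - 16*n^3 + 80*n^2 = (n)*(n^4 - 5*n^3 - 16*n^2 + 80*n) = n^2*(n^3 - 5*n^2 - 16*n + 80) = n^2*(n - 5)*(n^2 - 16) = n^2*(n - 5)*(n + 4)*(n - 4)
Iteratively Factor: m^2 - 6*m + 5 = (m - 1)*(m - 5)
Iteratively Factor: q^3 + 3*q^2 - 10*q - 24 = (q + 4)*(q^2 - q - 6) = (q - 3)*(q + 4)*(q + 2)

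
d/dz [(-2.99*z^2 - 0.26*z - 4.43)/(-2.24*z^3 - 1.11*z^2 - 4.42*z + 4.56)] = (-6.6976*z^4 - 1.1648*z^3 - 16.8424*z^2 - 37.1034*z - 20.7662)/(5.0176*z^6 + 4.9728*z^5 + 21.0337*z^4 - 10.6164*z^3 + 9.4132*z^2 - 40.3104*z + 20.7936)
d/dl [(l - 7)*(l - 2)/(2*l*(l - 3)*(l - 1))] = (-l^4 + 18*l^3 - 75*l^2 + 112*l - 42)/(2*l^2*(l^4 - 8*l^3 + 22*l^2 - 24*l + 9))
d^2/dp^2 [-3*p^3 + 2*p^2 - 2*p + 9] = 4 - 18*p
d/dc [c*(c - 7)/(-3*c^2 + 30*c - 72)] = (c^2 - 16*c + 56)/(c^4 - 20*c^3 + 148*c^2 - 480*c + 576)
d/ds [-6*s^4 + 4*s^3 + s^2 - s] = -24*s^3 + 12*s^2 + 2*s - 1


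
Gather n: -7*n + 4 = 4 - 7*n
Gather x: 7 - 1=6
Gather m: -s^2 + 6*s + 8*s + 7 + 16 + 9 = -s^2 + 14*s + 32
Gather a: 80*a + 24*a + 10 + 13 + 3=104*a + 26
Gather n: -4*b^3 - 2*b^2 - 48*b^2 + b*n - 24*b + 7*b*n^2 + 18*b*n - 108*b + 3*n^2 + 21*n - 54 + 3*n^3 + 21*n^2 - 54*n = -4*b^3 - 50*b^2 - 132*b + 3*n^3 + n^2*(7*b + 24) + n*(19*b - 33) - 54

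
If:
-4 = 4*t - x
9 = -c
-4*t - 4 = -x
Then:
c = -9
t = x/4 - 1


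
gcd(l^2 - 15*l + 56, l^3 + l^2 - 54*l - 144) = l - 8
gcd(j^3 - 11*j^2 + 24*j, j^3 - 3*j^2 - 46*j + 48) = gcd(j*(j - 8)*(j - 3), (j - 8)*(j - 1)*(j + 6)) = j - 8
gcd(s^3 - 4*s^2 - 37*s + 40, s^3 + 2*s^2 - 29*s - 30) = 1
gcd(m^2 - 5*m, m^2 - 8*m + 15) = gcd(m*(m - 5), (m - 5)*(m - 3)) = m - 5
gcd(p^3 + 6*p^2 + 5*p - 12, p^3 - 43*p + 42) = p - 1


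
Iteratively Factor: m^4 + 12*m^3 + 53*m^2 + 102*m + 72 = (m + 3)*(m^3 + 9*m^2 + 26*m + 24) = (m + 2)*(m + 3)*(m^2 + 7*m + 12) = (m + 2)*(m + 3)*(m + 4)*(m + 3)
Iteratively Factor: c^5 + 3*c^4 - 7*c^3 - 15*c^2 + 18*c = (c - 2)*(c^4 + 5*c^3 + 3*c^2 - 9*c) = (c - 2)*(c + 3)*(c^3 + 2*c^2 - 3*c) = (c - 2)*(c - 1)*(c + 3)*(c^2 + 3*c) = c*(c - 2)*(c - 1)*(c + 3)*(c + 3)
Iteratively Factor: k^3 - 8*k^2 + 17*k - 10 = (k - 2)*(k^2 - 6*k + 5) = (k - 2)*(k - 1)*(k - 5)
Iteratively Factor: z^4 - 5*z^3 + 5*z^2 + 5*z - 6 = (z - 1)*(z^3 - 4*z^2 + z + 6) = (z - 3)*(z - 1)*(z^2 - z - 2) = (z - 3)*(z - 1)*(z + 1)*(z - 2)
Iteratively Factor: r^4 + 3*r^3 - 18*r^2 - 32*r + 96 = (r - 3)*(r^3 + 6*r^2 - 32) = (r - 3)*(r + 4)*(r^2 + 2*r - 8) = (r - 3)*(r + 4)^2*(r - 2)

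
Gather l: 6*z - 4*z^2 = -4*z^2 + 6*z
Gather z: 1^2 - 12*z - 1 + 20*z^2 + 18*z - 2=20*z^2 + 6*z - 2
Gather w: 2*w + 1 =2*w + 1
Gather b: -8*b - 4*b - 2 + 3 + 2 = 3 - 12*b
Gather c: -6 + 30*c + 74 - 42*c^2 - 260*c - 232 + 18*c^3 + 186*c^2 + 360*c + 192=18*c^3 + 144*c^2 + 130*c + 28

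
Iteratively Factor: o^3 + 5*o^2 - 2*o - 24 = (o + 3)*(o^2 + 2*o - 8) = (o + 3)*(o + 4)*(o - 2)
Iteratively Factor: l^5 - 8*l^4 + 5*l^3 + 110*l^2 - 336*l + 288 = (l - 3)*(l^4 - 5*l^3 - 10*l^2 + 80*l - 96) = (l - 3)*(l - 2)*(l^3 - 3*l^2 - 16*l + 48) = (l - 3)*(l - 2)*(l + 4)*(l^2 - 7*l + 12) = (l - 4)*(l - 3)*(l - 2)*(l + 4)*(l - 3)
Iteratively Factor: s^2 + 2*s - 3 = (s - 1)*(s + 3)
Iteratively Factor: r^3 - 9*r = (r - 3)*(r^2 + 3*r) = (r - 3)*(r + 3)*(r)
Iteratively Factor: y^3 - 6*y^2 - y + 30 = (y - 3)*(y^2 - 3*y - 10) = (y - 5)*(y - 3)*(y + 2)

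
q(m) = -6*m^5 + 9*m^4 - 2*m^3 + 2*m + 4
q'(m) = -30*m^4 + 36*m^3 - 6*m^2 + 2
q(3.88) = -3341.41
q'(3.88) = -4784.58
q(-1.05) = 22.81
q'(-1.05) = -82.75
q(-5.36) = 34274.31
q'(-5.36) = -30475.74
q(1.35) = 4.77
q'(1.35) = -20.01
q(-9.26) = 476260.67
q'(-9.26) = -249676.83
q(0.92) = 6.78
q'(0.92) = 3.46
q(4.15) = -4846.82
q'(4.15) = -6426.73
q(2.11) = -83.11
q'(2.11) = -281.17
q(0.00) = 4.00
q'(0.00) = 2.00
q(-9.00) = 414787.00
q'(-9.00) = -223558.00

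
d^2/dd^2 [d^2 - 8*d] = 2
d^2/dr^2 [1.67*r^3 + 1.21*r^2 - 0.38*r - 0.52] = 10.02*r + 2.42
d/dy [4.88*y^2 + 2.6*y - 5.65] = 9.76*y + 2.6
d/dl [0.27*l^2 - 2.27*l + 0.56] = 0.54*l - 2.27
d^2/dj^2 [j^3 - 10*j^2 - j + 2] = 6*j - 20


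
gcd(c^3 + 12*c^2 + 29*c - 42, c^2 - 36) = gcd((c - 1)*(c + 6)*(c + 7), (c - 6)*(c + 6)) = c + 6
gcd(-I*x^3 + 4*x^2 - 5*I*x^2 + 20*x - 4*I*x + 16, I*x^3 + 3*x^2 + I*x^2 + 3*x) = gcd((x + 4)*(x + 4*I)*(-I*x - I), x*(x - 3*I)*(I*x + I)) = x + 1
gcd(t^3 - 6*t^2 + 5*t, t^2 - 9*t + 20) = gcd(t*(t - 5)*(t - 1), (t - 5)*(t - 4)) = t - 5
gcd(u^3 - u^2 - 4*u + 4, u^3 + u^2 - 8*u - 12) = u + 2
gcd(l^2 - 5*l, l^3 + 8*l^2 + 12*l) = l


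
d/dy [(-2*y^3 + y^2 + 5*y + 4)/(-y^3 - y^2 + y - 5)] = (3*y^4 + 6*y^3 + 48*y^2 - 2*y - 29)/(y^6 + 2*y^5 - y^4 + 8*y^3 + 11*y^2 - 10*y + 25)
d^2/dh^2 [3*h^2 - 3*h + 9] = 6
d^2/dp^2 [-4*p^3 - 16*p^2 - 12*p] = -24*p - 32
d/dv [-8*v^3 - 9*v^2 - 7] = 6*v*(-4*v - 3)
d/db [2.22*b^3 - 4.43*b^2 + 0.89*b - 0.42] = 6.66*b^2 - 8.86*b + 0.89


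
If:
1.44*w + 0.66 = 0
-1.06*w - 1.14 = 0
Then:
No Solution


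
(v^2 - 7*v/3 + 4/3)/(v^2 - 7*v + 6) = (v - 4/3)/(v - 6)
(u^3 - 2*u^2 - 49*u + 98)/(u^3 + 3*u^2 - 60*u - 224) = (u^2 - 9*u + 14)/(u^2 - 4*u - 32)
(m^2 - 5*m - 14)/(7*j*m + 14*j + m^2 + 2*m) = (m - 7)/(7*j + m)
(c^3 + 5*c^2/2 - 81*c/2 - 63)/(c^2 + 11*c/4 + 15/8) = 4*(c^2 + c - 42)/(4*c + 5)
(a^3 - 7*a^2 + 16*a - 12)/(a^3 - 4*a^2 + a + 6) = (a - 2)/(a + 1)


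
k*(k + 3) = k^2 + 3*k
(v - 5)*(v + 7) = v^2 + 2*v - 35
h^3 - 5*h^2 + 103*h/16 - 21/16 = (h - 3)*(h - 7/4)*(h - 1/4)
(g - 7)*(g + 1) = g^2 - 6*g - 7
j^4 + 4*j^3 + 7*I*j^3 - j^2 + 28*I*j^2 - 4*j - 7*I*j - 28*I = (j + 4)*(j + 7*I)*(-I*j + I)*(I*j + I)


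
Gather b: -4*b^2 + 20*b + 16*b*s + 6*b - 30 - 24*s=-4*b^2 + b*(16*s + 26) - 24*s - 30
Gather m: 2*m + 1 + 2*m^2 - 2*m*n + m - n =2*m^2 + m*(3 - 2*n) - n + 1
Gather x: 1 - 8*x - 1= -8*x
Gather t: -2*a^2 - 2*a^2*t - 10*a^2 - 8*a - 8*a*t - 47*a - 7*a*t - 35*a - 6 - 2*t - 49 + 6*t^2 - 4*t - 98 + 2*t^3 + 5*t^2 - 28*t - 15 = -12*a^2 - 90*a + 2*t^3 + 11*t^2 + t*(-2*a^2 - 15*a - 34) - 168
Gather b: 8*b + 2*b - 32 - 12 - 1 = 10*b - 45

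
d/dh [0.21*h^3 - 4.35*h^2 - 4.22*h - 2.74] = 0.63*h^2 - 8.7*h - 4.22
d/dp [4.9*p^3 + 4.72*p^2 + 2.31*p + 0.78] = 14.7*p^2 + 9.44*p + 2.31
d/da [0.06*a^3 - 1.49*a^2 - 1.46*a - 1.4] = 0.18*a^2 - 2.98*a - 1.46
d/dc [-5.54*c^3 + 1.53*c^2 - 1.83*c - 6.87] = -16.62*c^2 + 3.06*c - 1.83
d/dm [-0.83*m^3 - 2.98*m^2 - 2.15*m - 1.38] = -2.49*m^2 - 5.96*m - 2.15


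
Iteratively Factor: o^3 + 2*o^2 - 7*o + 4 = (o - 1)*(o^2 + 3*o - 4) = (o - 1)*(o + 4)*(o - 1)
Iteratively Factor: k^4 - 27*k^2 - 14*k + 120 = (k + 4)*(k^3 - 4*k^2 - 11*k + 30) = (k + 3)*(k + 4)*(k^2 - 7*k + 10) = (k - 5)*(k + 3)*(k + 4)*(k - 2)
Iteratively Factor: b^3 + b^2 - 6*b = (b + 3)*(b^2 - 2*b) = (b - 2)*(b + 3)*(b)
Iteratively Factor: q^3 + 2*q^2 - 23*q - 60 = (q + 3)*(q^2 - q - 20) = (q - 5)*(q + 3)*(q + 4)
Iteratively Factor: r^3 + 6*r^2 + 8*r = (r)*(r^2 + 6*r + 8) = r*(r + 2)*(r + 4)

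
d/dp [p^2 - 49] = 2*p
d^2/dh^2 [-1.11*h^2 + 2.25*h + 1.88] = -2.22000000000000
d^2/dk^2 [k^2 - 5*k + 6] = 2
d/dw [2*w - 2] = 2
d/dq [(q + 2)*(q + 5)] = 2*q + 7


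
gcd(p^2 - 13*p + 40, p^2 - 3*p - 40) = p - 8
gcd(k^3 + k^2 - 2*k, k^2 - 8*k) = k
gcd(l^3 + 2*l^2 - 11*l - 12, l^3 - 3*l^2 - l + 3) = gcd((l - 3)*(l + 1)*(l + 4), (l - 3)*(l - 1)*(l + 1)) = l^2 - 2*l - 3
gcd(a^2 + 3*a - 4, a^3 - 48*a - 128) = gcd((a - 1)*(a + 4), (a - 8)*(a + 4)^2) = a + 4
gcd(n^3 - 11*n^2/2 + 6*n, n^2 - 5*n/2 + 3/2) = n - 3/2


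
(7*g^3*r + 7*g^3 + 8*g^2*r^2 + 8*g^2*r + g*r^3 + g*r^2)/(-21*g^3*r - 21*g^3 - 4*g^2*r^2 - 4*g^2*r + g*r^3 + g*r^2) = (7*g^2 + 8*g*r + r^2)/(-21*g^2 - 4*g*r + r^2)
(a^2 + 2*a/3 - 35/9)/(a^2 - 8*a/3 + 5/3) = (a + 7/3)/(a - 1)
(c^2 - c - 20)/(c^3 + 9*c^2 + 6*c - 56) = (c - 5)/(c^2 + 5*c - 14)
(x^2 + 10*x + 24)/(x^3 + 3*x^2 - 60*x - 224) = (x + 6)/(x^2 - x - 56)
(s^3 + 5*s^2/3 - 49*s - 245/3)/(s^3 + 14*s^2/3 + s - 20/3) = (s^2 - 49)/(s^2 + 3*s - 4)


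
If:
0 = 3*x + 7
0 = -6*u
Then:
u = 0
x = -7/3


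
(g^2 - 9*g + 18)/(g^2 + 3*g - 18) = (g - 6)/(g + 6)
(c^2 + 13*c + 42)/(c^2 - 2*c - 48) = (c + 7)/(c - 8)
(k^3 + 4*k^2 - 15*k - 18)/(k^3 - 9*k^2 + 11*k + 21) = (k + 6)/(k - 7)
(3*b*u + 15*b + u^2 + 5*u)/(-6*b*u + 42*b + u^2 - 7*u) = (3*b*u + 15*b + u^2 + 5*u)/(-6*b*u + 42*b + u^2 - 7*u)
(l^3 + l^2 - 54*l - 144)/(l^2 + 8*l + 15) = (l^2 - 2*l - 48)/(l + 5)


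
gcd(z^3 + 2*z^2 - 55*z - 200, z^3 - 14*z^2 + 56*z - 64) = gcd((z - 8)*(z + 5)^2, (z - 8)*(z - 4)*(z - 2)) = z - 8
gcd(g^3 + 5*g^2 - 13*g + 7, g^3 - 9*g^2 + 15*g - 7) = g^2 - 2*g + 1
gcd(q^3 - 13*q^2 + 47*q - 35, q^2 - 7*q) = q - 7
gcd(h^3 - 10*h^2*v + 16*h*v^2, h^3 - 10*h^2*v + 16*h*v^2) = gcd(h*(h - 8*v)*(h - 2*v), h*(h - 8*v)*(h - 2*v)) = h^3 - 10*h^2*v + 16*h*v^2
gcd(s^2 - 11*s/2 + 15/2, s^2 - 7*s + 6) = 1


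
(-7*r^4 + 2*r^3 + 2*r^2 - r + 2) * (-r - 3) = 7*r^5 + 19*r^4 - 8*r^3 - 5*r^2 + r - 6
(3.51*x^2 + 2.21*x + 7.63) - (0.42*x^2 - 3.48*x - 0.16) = 3.09*x^2 + 5.69*x + 7.79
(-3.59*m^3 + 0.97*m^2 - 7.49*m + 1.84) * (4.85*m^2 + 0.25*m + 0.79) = -17.4115*m^5 + 3.807*m^4 - 38.9201*m^3 + 7.8178*m^2 - 5.4571*m + 1.4536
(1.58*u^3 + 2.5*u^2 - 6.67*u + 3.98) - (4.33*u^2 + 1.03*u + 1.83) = 1.58*u^3 - 1.83*u^2 - 7.7*u + 2.15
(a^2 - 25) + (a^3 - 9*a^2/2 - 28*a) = a^3 - 7*a^2/2 - 28*a - 25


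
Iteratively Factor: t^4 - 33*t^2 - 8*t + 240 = (t - 5)*(t^3 + 5*t^2 - 8*t - 48) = (t - 5)*(t - 3)*(t^2 + 8*t + 16) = (t - 5)*(t - 3)*(t + 4)*(t + 4)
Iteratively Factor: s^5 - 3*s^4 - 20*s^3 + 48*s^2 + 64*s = (s + 1)*(s^4 - 4*s^3 - 16*s^2 + 64*s) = s*(s + 1)*(s^3 - 4*s^2 - 16*s + 64) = s*(s - 4)*(s + 1)*(s^2 - 16) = s*(s - 4)*(s + 1)*(s + 4)*(s - 4)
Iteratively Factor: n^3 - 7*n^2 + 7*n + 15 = (n - 3)*(n^2 - 4*n - 5) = (n - 5)*(n - 3)*(n + 1)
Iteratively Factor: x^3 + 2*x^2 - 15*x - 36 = (x + 3)*(x^2 - x - 12) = (x + 3)^2*(x - 4)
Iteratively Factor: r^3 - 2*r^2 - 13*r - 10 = (r - 5)*(r^2 + 3*r + 2) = (r - 5)*(r + 2)*(r + 1)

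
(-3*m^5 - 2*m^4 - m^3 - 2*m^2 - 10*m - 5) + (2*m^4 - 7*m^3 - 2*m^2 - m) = -3*m^5 - 8*m^3 - 4*m^2 - 11*m - 5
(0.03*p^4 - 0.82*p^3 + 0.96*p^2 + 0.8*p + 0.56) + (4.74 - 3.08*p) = 0.03*p^4 - 0.82*p^3 + 0.96*p^2 - 2.28*p + 5.3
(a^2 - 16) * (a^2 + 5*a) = a^4 + 5*a^3 - 16*a^2 - 80*a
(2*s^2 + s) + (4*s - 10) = 2*s^2 + 5*s - 10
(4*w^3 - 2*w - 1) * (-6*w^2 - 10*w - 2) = -24*w^5 - 40*w^4 + 4*w^3 + 26*w^2 + 14*w + 2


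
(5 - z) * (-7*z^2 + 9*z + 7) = 7*z^3 - 44*z^2 + 38*z + 35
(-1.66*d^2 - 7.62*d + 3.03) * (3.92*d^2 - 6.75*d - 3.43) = -6.5072*d^4 - 18.6654*d^3 + 69.0064*d^2 + 5.6841*d - 10.3929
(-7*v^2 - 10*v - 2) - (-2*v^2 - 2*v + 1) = -5*v^2 - 8*v - 3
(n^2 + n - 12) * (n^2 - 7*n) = n^4 - 6*n^3 - 19*n^2 + 84*n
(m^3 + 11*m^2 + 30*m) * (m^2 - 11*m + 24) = m^5 - 67*m^3 - 66*m^2 + 720*m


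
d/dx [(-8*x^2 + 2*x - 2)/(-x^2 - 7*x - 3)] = 2*(29*x^2 + 22*x - 10)/(x^4 + 14*x^3 + 55*x^2 + 42*x + 9)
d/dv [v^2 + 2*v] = 2*v + 2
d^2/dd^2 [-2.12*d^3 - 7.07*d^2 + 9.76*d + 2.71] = -12.72*d - 14.14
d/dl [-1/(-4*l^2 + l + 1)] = (1 - 8*l)/(-4*l^2 + l + 1)^2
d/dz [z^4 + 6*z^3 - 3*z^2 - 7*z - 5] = 4*z^3 + 18*z^2 - 6*z - 7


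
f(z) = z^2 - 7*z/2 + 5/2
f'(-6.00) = -15.50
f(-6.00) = 59.50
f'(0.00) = -3.50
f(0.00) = 2.50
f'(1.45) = -0.60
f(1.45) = -0.47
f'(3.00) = 2.50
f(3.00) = 1.00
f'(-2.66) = -8.82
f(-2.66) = 18.89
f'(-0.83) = -5.16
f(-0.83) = 6.09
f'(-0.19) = -3.88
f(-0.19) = 3.20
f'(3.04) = 2.58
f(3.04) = 1.10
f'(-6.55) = -16.60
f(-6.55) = 68.33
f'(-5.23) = -13.96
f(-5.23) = 48.16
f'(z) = 2*z - 7/2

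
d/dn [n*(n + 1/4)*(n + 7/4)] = 3*n^2 + 4*n + 7/16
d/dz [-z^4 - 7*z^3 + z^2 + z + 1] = -4*z^3 - 21*z^2 + 2*z + 1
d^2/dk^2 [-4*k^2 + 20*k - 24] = -8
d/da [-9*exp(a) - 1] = -9*exp(a)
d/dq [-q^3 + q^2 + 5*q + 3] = -3*q^2 + 2*q + 5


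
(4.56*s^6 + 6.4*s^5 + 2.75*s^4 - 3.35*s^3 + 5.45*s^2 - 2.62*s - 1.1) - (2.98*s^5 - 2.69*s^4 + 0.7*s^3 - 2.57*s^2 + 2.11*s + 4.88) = 4.56*s^6 + 3.42*s^5 + 5.44*s^4 - 4.05*s^3 + 8.02*s^2 - 4.73*s - 5.98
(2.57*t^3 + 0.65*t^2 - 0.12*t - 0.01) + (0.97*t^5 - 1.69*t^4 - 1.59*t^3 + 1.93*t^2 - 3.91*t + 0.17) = 0.97*t^5 - 1.69*t^4 + 0.98*t^3 + 2.58*t^2 - 4.03*t + 0.16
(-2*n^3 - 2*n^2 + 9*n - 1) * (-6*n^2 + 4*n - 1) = 12*n^5 + 4*n^4 - 60*n^3 + 44*n^2 - 13*n + 1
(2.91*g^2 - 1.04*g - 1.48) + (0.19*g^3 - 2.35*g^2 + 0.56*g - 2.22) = 0.19*g^3 + 0.56*g^2 - 0.48*g - 3.7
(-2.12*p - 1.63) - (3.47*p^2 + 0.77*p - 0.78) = -3.47*p^2 - 2.89*p - 0.85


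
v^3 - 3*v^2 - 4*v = v*(v - 4)*(v + 1)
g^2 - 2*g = g*(g - 2)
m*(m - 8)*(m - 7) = m^3 - 15*m^2 + 56*m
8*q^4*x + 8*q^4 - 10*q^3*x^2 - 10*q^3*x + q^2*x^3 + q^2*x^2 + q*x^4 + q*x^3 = (-2*q + x)*(-q + x)*(4*q + x)*(q*x + q)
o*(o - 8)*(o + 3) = o^3 - 5*o^2 - 24*o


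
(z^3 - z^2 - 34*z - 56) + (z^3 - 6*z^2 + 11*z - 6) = 2*z^3 - 7*z^2 - 23*z - 62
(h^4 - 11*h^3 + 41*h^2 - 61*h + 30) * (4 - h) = -h^5 + 15*h^4 - 85*h^3 + 225*h^2 - 274*h + 120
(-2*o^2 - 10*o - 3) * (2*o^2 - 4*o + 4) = -4*o^4 - 12*o^3 + 26*o^2 - 28*o - 12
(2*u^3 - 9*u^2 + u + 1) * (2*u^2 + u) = 4*u^5 - 16*u^4 - 7*u^3 + 3*u^2 + u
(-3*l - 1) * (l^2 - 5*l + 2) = -3*l^3 + 14*l^2 - l - 2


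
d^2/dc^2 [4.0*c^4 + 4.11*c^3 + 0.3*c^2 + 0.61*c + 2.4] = 48.0*c^2 + 24.66*c + 0.6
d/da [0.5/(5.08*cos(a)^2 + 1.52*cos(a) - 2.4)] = (5.08*cos(a) + 0.76)*sin(a)/(5.08*cos(a)^2 + 1.52*cos(a) - 2.4)^2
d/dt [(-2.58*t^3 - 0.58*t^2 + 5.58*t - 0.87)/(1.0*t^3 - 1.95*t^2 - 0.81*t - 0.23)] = (5.611*t^4 - 6.9804*t^3 + 15.741*t^2 - 3.1262*t - 1.9881)/(1.0*t^6 - 3.9*t^5 + 2.1825*t^4 + 2.699*t^3 + 1.5531*t^2 + 0.3726*t + 0.0529)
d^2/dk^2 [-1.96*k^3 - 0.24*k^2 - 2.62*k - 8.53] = -11.76*k - 0.48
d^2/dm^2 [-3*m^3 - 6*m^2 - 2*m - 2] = -18*m - 12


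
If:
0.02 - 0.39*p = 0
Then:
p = 0.05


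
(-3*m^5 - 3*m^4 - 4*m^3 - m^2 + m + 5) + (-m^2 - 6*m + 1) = -3*m^5 - 3*m^4 - 4*m^3 - 2*m^2 - 5*m + 6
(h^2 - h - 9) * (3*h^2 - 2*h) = 3*h^4 - 5*h^3 - 25*h^2 + 18*h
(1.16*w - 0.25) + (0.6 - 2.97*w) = 0.35 - 1.81*w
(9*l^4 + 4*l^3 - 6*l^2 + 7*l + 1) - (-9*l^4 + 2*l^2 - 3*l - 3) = 18*l^4 + 4*l^3 - 8*l^2 + 10*l + 4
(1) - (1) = 0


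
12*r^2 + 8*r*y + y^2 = (2*r + y)*(6*r + y)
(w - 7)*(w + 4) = w^2 - 3*w - 28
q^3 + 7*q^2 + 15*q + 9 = (q + 1)*(q + 3)^2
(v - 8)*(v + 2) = v^2 - 6*v - 16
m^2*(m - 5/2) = m^3 - 5*m^2/2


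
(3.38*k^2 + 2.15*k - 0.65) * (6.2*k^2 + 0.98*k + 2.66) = 20.956*k^4 + 16.6424*k^3 + 7.0678*k^2 + 5.082*k - 1.729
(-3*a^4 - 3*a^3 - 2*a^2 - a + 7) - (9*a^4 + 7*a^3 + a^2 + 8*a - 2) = -12*a^4 - 10*a^3 - 3*a^2 - 9*a + 9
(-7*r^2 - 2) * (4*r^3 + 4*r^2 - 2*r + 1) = -28*r^5 - 28*r^4 + 6*r^3 - 15*r^2 + 4*r - 2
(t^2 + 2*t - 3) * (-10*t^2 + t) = -10*t^4 - 19*t^3 + 32*t^2 - 3*t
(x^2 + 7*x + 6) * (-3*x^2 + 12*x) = -3*x^4 - 9*x^3 + 66*x^2 + 72*x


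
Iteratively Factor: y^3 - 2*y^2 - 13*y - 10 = (y + 2)*(y^2 - 4*y - 5) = (y - 5)*(y + 2)*(y + 1)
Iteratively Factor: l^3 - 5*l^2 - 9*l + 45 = (l - 5)*(l^2 - 9) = (l - 5)*(l - 3)*(l + 3)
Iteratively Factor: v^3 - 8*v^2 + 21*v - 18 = (v - 3)*(v^2 - 5*v + 6) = (v - 3)*(v - 2)*(v - 3)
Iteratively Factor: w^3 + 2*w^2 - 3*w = (w)*(w^2 + 2*w - 3) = w*(w - 1)*(w + 3)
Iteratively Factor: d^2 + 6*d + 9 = (d + 3)*(d + 3)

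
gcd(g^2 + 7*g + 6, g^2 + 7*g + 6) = g^2 + 7*g + 6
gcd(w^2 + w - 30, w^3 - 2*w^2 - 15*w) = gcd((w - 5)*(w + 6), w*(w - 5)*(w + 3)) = w - 5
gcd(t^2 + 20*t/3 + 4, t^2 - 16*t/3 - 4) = t + 2/3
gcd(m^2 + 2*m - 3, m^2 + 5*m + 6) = m + 3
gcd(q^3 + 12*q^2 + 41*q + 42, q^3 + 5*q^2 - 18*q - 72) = q + 3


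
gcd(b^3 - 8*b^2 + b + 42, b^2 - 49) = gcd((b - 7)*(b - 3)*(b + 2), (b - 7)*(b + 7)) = b - 7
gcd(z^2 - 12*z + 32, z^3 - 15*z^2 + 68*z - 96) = z^2 - 12*z + 32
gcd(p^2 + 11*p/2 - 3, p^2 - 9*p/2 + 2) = p - 1/2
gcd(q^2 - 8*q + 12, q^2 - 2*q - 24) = q - 6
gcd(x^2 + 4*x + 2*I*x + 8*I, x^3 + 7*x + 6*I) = x + 2*I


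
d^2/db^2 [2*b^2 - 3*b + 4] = 4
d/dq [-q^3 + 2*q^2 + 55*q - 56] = -3*q^2 + 4*q + 55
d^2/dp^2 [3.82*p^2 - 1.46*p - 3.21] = 7.64000000000000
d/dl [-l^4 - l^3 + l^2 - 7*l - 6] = -4*l^3 - 3*l^2 + 2*l - 7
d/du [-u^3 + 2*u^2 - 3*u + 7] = -3*u^2 + 4*u - 3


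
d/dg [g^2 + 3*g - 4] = 2*g + 3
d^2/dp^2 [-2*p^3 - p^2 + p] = -12*p - 2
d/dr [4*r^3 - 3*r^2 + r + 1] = 12*r^2 - 6*r + 1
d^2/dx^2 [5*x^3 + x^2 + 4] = 30*x + 2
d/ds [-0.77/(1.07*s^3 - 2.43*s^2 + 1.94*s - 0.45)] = (2.4717*s^2 - 3.7422*s + 1.4938)/(1.07*s^3 - 2.43*s^2 + 1.94*s - 0.45)^2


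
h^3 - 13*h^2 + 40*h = h*(h - 8)*(h - 5)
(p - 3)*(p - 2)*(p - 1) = p^3 - 6*p^2 + 11*p - 6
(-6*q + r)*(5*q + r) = -30*q^2 - q*r + r^2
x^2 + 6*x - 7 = (x - 1)*(x + 7)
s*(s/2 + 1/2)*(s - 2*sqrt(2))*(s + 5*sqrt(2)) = s^4/2 + s^3/2 + 3*sqrt(2)*s^3/2 - 10*s^2 + 3*sqrt(2)*s^2/2 - 10*s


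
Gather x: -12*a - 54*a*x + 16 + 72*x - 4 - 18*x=-12*a + x*(54 - 54*a) + 12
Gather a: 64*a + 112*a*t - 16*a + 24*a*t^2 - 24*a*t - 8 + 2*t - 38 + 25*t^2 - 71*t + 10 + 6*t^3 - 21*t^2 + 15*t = a*(24*t^2 + 88*t + 48) + 6*t^3 + 4*t^2 - 54*t - 36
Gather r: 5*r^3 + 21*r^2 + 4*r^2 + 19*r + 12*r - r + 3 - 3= 5*r^3 + 25*r^2 + 30*r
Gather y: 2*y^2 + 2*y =2*y^2 + 2*y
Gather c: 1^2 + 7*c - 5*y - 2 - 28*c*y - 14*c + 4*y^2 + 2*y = c*(-28*y - 7) + 4*y^2 - 3*y - 1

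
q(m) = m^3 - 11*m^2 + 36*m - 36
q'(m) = 3*m^2 - 22*m + 36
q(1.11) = -8.23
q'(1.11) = 15.28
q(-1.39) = -109.98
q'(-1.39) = 72.38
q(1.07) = -8.85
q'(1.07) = 15.89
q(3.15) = -0.49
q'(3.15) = -3.53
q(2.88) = 0.33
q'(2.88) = -2.48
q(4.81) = -6.05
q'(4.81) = -0.41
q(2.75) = 0.61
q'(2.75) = -1.81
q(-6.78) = -1097.40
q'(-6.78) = 323.07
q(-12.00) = -3780.00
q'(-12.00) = 732.00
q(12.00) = 540.00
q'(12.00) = 204.00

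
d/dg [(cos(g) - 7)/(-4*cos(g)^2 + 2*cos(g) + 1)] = (-4*cos(g)^2 + 56*cos(g) - 15)*sin(g)/(4*sin(g)^2 + 2*cos(g) - 3)^2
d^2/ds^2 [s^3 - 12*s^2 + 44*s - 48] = 6*s - 24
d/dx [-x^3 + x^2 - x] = -3*x^2 + 2*x - 1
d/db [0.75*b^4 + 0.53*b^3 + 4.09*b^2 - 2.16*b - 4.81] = 3.0*b^3 + 1.59*b^2 + 8.18*b - 2.16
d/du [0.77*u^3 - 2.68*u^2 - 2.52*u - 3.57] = 2.31*u^2 - 5.36*u - 2.52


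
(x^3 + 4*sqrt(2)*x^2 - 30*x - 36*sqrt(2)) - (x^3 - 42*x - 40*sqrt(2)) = 4*sqrt(2)*x^2 + 12*x + 4*sqrt(2)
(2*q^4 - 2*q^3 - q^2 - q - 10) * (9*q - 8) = 18*q^5 - 34*q^4 + 7*q^3 - q^2 - 82*q + 80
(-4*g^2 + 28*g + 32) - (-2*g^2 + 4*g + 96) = -2*g^2 + 24*g - 64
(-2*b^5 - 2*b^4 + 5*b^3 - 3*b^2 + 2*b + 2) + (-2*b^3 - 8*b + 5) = -2*b^5 - 2*b^4 + 3*b^3 - 3*b^2 - 6*b + 7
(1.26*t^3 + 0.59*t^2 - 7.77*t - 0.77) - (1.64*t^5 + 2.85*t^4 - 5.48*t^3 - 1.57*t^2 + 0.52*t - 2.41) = -1.64*t^5 - 2.85*t^4 + 6.74*t^3 + 2.16*t^2 - 8.29*t + 1.64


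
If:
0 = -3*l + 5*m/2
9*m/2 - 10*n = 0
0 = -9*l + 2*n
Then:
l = 0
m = 0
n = 0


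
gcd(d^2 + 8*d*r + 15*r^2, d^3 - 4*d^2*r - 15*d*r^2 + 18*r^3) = d + 3*r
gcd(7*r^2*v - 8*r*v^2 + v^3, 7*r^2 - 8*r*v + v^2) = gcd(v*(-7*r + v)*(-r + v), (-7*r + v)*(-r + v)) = 7*r^2 - 8*r*v + v^2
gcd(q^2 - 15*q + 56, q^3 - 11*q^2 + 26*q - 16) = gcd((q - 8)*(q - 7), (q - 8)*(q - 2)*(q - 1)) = q - 8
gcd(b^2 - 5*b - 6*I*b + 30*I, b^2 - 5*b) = b - 5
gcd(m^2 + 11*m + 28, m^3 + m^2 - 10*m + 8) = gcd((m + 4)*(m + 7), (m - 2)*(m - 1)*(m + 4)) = m + 4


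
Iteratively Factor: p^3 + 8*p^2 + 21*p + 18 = (p + 3)*(p^2 + 5*p + 6) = (p + 3)^2*(p + 2)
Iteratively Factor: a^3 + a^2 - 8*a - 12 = (a + 2)*(a^2 - a - 6) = (a + 2)^2*(a - 3)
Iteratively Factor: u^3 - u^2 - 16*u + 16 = (u - 4)*(u^2 + 3*u - 4) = (u - 4)*(u + 4)*(u - 1)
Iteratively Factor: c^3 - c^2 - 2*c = (c + 1)*(c^2 - 2*c) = c*(c + 1)*(c - 2)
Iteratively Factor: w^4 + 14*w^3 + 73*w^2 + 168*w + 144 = (w + 3)*(w^3 + 11*w^2 + 40*w + 48) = (w + 3)*(w + 4)*(w^2 + 7*w + 12) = (w + 3)*(w + 4)^2*(w + 3)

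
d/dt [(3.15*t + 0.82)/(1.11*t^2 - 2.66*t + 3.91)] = (-3.4965*t^2 - 1.8204*t + 14.4977)/(1.2321*t^4 - 5.9052*t^3 + 15.7558*t^2 - 20.8012*t + 15.2881)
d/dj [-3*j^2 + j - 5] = 1 - 6*j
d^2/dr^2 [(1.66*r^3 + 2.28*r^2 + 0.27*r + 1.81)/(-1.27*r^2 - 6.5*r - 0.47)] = (-3.5527136788005e-15*r^5 - 5.6843418860808e-14*r^4 - 101.516458*r^3 - 39.778302*r^2 - 90.882486*r - 150.141826)/(2.048383*r^6 + 31.45155*r^5 + 163.246689*r^4 + 297.9041*r^3 + 60.414129*r^2 + 4.30755*r + 0.103823)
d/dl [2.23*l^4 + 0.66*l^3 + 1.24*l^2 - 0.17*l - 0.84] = 8.92*l^3 + 1.98*l^2 + 2.48*l - 0.17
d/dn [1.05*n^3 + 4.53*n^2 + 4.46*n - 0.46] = 3.15*n^2 + 9.06*n + 4.46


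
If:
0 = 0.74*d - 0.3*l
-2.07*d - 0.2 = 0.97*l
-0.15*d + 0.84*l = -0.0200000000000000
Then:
No Solution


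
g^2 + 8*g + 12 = (g + 2)*(g + 6)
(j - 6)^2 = j^2 - 12*j + 36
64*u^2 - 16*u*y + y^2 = (-8*u + y)^2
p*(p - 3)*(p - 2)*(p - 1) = p^4 - 6*p^3 + 11*p^2 - 6*p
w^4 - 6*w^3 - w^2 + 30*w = w*(w - 5)*(w - 3)*(w + 2)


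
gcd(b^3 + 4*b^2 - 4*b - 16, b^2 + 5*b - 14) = b - 2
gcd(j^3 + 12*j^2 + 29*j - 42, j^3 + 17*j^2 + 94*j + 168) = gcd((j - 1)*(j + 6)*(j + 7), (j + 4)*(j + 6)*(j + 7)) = j^2 + 13*j + 42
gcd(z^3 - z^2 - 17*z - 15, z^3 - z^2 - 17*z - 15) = z^3 - z^2 - 17*z - 15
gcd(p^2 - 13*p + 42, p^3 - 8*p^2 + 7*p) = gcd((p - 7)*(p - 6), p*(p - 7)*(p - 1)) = p - 7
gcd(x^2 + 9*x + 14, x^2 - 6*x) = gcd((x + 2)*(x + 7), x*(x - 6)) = 1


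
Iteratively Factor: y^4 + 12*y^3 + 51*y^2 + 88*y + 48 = (y + 3)*(y^3 + 9*y^2 + 24*y + 16) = (y + 1)*(y + 3)*(y^2 + 8*y + 16) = (y + 1)*(y + 3)*(y + 4)*(y + 4)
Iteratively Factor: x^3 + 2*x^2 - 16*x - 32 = (x - 4)*(x^2 + 6*x + 8) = (x - 4)*(x + 4)*(x + 2)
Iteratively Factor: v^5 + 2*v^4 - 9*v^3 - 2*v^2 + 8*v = (v + 4)*(v^4 - 2*v^3 - v^2 + 2*v) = (v + 1)*(v + 4)*(v^3 - 3*v^2 + 2*v) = (v - 1)*(v + 1)*(v + 4)*(v^2 - 2*v) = v*(v - 1)*(v + 1)*(v + 4)*(v - 2)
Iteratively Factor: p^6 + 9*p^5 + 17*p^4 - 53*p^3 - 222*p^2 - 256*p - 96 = (p + 4)*(p^5 + 5*p^4 - 3*p^3 - 41*p^2 - 58*p - 24) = (p + 4)^2*(p^4 + p^3 - 7*p^2 - 13*p - 6) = (p - 3)*(p + 4)^2*(p^3 + 4*p^2 + 5*p + 2) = (p - 3)*(p + 1)*(p + 4)^2*(p^2 + 3*p + 2) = (p - 3)*(p + 1)^2*(p + 4)^2*(p + 2)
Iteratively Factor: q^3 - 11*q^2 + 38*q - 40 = (q - 5)*(q^2 - 6*q + 8) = (q - 5)*(q - 4)*(q - 2)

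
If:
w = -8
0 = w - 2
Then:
No Solution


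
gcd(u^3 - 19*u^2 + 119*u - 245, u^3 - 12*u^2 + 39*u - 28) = u - 7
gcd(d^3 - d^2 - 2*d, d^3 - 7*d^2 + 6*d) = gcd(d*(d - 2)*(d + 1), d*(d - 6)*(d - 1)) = d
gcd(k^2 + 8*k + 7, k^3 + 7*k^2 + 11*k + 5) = k + 1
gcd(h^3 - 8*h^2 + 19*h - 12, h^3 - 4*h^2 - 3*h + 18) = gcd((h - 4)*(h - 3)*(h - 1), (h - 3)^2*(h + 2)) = h - 3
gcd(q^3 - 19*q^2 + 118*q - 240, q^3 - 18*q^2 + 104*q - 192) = q^2 - 14*q + 48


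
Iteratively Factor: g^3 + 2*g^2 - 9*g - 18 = (g - 3)*(g^2 + 5*g + 6) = (g - 3)*(g + 3)*(g + 2)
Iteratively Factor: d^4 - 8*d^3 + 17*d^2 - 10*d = (d - 2)*(d^3 - 6*d^2 + 5*d) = d*(d - 2)*(d^2 - 6*d + 5) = d*(d - 5)*(d - 2)*(d - 1)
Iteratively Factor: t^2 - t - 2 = (t + 1)*(t - 2)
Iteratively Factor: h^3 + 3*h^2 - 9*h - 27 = (h + 3)*(h^2 - 9) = (h + 3)^2*(h - 3)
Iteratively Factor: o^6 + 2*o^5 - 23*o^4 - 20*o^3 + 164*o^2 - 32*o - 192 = (o - 2)*(o^5 + 4*o^4 - 15*o^3 - 50*o^2 + 64*o + 96) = (o - 3)*(o - 2)*(o^4 + 7*o^3 + 6*o^2 - 32*o - 32) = (o - 3)*(o - 2)^2*(o^3 + 9*o^2 + 24*o + 16) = (o - 3)*(o - 2)^2*(o + 1)*(o^2 + 8*o + 16) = (o - 3)*(o - 2)^2*(o + 1)*(o + 4)*(o + 4)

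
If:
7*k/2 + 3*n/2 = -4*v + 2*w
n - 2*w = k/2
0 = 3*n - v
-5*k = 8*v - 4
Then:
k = -100/67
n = 32/67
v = 96/67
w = 41/67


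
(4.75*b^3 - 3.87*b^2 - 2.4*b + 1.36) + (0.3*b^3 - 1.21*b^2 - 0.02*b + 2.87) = 5.05*b^3 - 5.08*b^2 - 2.42*b + 4.23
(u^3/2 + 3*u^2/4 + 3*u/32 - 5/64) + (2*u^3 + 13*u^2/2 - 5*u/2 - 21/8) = 5*u^3/2 + 29*u^2/4 - 77*u/32 - 173/64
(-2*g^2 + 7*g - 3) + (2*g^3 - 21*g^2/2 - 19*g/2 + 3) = 2*g^3 - 25*g^2/2 - 5*g/2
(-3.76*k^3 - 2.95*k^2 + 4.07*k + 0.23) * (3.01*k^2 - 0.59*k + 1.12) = -11.3176*k^5 - 6.6611*k^4 + 9.78*k^3 - 5.013*k^2 + 4.4227*k + 0.2576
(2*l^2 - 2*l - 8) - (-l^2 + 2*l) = 3*l^2 - 4*l - 8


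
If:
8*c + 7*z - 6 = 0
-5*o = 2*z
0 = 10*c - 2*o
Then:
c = -4/53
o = -20/53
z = 50/53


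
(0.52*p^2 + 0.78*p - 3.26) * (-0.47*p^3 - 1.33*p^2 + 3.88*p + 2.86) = -0.2444*p^5 - 1.0582*p^4 + 2.5124*p^3 + 8.8494*p^2 - 10.418*p - 9.3236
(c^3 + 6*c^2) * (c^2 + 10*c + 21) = c^5 + 16*c^4 + 81*c^3 + 126*c^2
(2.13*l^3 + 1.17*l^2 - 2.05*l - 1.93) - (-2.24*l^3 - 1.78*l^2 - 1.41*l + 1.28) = 4.37*l^3 + 2.95*l^2 - 0.64*l - 3.21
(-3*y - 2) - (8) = -3*y - 10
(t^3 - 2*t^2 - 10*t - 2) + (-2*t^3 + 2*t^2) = -t^3 - 10*t - 2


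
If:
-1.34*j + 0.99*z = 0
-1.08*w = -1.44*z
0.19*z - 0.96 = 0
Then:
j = 3.73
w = 6.74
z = 5.05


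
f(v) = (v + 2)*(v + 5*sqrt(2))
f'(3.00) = 15.07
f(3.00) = 50.36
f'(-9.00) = -8.93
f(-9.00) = 13.50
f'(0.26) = 9.59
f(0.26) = 16.57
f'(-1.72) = 5.63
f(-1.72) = 1.50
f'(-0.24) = 8.59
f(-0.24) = 12.02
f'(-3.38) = 2.31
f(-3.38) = -5.09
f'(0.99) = 11.05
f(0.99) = 24.10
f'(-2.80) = 3.47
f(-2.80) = -3.42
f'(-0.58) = 7.91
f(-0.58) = 9.22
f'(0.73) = 10.53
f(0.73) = 21.30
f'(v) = 2*v + 2 + 5*sqrt(2)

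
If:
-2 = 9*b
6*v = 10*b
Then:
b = -2/9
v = -10/27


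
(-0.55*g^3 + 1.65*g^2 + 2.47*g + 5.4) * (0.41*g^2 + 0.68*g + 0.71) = -0.2255*g^5 + 0.3025*g^4 + 1.7442*g^3 + 5.0651*g^2 + 5.4257*g + 3.834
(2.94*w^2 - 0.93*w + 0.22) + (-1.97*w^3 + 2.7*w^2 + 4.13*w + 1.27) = -1.97*w^3 + 5.64*w^2 + 3.2*w + 1.49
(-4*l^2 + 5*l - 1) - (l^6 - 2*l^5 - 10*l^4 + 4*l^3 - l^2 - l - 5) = -l^6 + 2*l^5 + 10*l^4 - 4*l^3 - 3*l^2 + 6*l + 4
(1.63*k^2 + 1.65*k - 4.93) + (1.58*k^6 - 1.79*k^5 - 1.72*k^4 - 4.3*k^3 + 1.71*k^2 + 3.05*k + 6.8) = 1.58*k^6 - 1.79*k^5 - 1.72*k^4 - 4.3*k^3 + 3.34*k^2 + 4.7*k + 1.87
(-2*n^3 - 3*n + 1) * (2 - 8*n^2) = 16*n^5 + 20*n^3 - 8*n^2 - 6*n + 2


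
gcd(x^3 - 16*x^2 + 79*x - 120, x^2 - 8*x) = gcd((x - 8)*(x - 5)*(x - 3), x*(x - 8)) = x - 8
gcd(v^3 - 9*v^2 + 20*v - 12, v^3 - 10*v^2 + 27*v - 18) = v^2 - 7*v + 6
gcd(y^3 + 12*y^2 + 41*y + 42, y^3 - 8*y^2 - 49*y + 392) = y + 7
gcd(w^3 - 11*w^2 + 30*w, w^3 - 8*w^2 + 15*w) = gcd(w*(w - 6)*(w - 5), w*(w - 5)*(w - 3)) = w^2 - 5*w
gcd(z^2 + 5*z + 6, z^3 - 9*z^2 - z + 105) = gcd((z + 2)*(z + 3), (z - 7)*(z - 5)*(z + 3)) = z + 3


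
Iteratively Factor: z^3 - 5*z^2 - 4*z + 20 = (z + 2)*(z^2 - 7*z + 10) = (z - 2)*(z + 2)*(z - 5)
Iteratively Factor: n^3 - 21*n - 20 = (n - 5)*(n^2 + 5*n + 4) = (n - 5)*(n + 4)*(n + 1)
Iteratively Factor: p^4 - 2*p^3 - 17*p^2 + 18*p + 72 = (p + 3)*(p^3 - 5*p^2 - 2*p + 24) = (p - 3)*(p + 3)*(p^2 - 2*p - 8) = (p - 3)*(p + 2)*(p + 3)*(p - 4)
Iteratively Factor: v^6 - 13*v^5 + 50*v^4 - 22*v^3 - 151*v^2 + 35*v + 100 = (v - 5)*(v^5 - 8*v^4 + 10*v^3 + 28*v^2 - 11*v - 20) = (v - 5)*(v + 1)*(v^4 - 9*v^3 + 19*v^2 + 9*v - 20) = (v - 5)*(v - 1)*(v + 1)*(v^3 - 8*v^2 + 11*v + 20) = (v - 5)^2*(v - 1)*(v + 1)*(v^2 - 3*v - 4) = (v - 5)^2*(v - 1)*(v + 1)^2*(v - 4)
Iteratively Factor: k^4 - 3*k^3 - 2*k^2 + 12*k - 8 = (k - 2)*(k^3 - k^2 - 4*k + 4) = (k - 2)*(k + 2)*(k^2 - 3*k + 2) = (k - 2)^2*(k + 2)*(k - 1)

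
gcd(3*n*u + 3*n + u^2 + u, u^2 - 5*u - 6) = u + 1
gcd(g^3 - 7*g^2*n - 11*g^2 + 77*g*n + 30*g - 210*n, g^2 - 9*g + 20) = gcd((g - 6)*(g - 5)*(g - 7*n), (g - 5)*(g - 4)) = g - 5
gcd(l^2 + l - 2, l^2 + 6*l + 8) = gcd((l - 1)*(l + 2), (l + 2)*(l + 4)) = l + 2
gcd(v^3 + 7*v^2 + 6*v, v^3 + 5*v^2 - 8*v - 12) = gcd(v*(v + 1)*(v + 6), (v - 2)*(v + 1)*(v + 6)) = v^2 + 7*v + 6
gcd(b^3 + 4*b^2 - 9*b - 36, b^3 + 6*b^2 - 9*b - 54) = b^2 - 9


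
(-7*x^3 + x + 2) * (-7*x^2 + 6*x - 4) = 49*x^5 - 42*x^4 + 21*x^3 - 8*x^2 + 8*x - 8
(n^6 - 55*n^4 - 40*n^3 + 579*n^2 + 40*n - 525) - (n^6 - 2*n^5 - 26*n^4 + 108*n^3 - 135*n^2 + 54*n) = 2*n^5 - 29*n^4 - 148*n^3 + 714*n^2 - 14*n - 525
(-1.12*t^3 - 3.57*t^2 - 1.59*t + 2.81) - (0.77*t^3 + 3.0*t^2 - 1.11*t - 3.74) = -1.89*t^3 - 6.57*t^2 - 0.48*t + 6.55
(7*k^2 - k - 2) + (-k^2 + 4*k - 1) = 6*k^2 + 3*k - 3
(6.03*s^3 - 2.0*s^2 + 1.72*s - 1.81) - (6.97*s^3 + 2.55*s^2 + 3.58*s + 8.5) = -0.94*s^3 - 4.55*s^2 - 1.86*s - 10.31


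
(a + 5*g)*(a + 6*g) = a^2 + 11*a*g + 30*g^2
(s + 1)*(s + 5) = s^2 + 6*s + 5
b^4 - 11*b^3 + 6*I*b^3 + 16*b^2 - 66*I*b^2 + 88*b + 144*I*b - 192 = (b - 8)*(b - 3)*(b + 2*I)*(b + 4*I)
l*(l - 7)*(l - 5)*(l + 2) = l^4 - 10*l^3 + 11*l^2 + 70*l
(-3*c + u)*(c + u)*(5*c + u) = -15*c^3 - 13*c^2*u + 3*c*u^2 + u^3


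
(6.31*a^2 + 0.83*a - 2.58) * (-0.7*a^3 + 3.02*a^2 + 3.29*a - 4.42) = -4.417*a^5 + 18.4752*a^4 + 25.0725*a^3 - 32.9511*a^2 - 12.1568*a + 11.4036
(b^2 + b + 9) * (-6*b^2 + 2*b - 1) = -6*b^4 - 4*b^3 - 53*b^2 + 17*b - 9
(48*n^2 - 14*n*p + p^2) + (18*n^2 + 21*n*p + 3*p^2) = 66*n^2 + 7*n*p + 4*p^2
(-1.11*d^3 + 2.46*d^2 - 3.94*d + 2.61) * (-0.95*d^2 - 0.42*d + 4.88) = 1.0545*d^5 - 1.8708*d^4 - 2.707*d^3 + 11.1801*d^2 - 20.3234*d + 12.7368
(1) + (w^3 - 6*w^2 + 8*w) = w^3 - 6*w^2 + 8*w + 1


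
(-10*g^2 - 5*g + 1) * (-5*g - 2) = 50*g^3 + 45*g^2 + 5*g - 2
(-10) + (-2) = -12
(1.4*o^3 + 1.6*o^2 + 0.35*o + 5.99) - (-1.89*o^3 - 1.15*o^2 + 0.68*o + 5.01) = 3.29*o^3 + 2.75*o^2 - 0.33*o + 0.98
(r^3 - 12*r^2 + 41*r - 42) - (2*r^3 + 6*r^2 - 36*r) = -r^3 - 18*r^2 + 77*r - 42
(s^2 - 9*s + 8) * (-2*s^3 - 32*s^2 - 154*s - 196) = -2*s^5 - 14*s^4 + 118*s^3 + 934*s^2 + 532*s - 1568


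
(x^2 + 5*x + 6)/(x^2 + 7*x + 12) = (x + 2)/(x + 4)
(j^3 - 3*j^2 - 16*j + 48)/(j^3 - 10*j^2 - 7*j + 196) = (j^2 - 7*j + 12)/(j^2 - 14*j + 49)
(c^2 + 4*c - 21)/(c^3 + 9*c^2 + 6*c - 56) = (c - 3)/(c^2 + 2*c - 8)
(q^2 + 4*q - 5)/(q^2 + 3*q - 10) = (q - 1)/(q - 2)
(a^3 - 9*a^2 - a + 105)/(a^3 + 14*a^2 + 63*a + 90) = (a^2 - 12*a + 35)/(a^2 + 11*a + 30)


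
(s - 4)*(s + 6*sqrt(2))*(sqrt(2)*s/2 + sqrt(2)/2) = sqrt(2)*s^3/2 - 3*sqrt(2)*s^2/2 + 6*s^2 - 18*s - 2*sqrt(2)*s - 24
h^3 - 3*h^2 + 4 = (h - 2)^2*(h + 1)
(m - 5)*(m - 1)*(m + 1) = m^3 - 5*m^2 - m + 5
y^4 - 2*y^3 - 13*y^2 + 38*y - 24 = (y - 3)*(y - 2)*(y - 1)*(y + 4)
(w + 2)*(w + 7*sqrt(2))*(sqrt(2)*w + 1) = sqrt(2)*w^3 + 2*sqrt(2)*w^2 + 15*w^2 + 7*sqrt(2)*w + 30*w + 14*sqrt(2)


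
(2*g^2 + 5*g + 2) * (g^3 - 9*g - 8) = 2*g^5 + 5*g^4 - 16*g^3 - 61*g^2 - 58*g - 16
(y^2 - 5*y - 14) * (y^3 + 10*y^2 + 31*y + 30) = y^5 + 5*y^4 - 33*y^3 - 265*y^2 - 584*y - 420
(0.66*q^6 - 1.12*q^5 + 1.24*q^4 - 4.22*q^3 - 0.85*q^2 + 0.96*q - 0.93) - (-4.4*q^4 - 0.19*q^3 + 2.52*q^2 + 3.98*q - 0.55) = 0.66*q^6 - 1.12*q^5 + 5.64*q^4 - 4.03*q^3 - 3.37*q^2 - 3.02*q - 0.38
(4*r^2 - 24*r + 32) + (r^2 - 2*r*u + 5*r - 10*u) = 5*r^2 - 2*r*u - 19*r - 10*u + 32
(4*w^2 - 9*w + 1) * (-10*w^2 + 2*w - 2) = -40*w^4 + 98*w^3 - 36*w^2 + 20*w - 2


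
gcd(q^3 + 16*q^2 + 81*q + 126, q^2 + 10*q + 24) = q + 6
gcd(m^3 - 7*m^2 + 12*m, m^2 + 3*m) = m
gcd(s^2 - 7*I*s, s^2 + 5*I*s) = s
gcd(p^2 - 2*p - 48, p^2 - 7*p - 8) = p - 8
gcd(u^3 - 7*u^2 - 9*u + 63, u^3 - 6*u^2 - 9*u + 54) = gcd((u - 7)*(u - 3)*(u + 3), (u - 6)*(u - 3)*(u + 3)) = u^2 - 9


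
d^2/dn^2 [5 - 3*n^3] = -18*n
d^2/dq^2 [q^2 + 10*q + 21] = 2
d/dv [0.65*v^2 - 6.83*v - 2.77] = 1.3*v - 6.83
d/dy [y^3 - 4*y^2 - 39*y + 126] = 3*y^2 - 8*y - 39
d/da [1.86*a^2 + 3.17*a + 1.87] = 3.72*a + 3.17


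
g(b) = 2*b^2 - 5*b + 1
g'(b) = 4*b - 5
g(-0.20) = 2.08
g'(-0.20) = -5.80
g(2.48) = 0.90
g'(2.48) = 4.92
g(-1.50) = 13.00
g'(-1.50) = -11.00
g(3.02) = 4.14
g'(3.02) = 7.08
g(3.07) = 4.50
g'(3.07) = 7.28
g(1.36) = -2.10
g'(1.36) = 0.44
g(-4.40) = 61.72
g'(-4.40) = -22.60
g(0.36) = -0.54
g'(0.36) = -3.56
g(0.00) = 1.00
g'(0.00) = -5.00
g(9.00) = 118.00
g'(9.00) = 31.00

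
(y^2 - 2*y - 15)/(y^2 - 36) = (y^2 - 2*y - 15)/(y^2 - 36)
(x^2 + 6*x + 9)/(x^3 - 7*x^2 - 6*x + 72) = (x + 3)/(x^2 - 10*x + 24)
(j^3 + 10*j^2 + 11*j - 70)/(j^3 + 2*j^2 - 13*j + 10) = (j + 7)/(j - 1)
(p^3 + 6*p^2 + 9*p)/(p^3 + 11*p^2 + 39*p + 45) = p/(p + 5)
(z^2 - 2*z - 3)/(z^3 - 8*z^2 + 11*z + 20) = (z - 3)/(z^2 - 9*z + 20)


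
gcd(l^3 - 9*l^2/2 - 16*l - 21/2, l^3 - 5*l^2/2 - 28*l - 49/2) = l^2 - 6*l - 7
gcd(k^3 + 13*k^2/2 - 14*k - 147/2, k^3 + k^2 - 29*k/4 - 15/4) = k + 3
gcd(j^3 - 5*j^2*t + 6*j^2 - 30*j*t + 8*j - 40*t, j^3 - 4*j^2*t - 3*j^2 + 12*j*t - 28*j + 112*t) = j + 4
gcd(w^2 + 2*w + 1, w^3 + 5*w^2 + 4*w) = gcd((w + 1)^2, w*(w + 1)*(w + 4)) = w + 1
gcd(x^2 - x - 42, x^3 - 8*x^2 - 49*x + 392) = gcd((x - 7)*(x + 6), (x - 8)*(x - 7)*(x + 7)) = x - 7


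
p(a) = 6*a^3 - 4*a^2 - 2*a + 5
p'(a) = 18*a^2 - 8*a - 2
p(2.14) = 41.20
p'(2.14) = 63.31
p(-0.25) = 5.16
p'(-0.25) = 1.12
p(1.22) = 7.50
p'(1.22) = 15.03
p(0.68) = 3.68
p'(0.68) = 0.88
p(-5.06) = -864.62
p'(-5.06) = 499.34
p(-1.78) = -37.95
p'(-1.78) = 69.27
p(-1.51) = -21.76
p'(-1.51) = 51.12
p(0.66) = 3.66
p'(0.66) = 0.56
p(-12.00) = -10915.00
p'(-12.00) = 2686.00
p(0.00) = 5.00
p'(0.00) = -2.00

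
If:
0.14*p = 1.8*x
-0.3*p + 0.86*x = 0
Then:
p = 0.00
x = 0.00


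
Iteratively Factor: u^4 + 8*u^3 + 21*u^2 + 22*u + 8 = (u + 1)*(u^3 + 7*u^2 + 14*u + 8) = (u + 1)^2*(u^2 + 6*u + 8) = (u + 1)^2*(u + 4)*(u + 2)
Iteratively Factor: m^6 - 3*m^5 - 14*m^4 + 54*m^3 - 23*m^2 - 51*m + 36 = (m - 1)*(m^5 - 2*m^4 - 16*m^3 + 38*m^2 + 15*m - 36) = (m - 3)*(m - 1)*(m^4 + m^3 - 13*m^2 - m + 12) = (m - 3)*(m - 1)*(m + 1)*(m^3 - 13*m + 12) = (m - 3)*(m - 1)*(m + 1)*(m + 4)*(m^2 - 4*m + 3) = (m - 3)^2*(m - 1)*(m + 1)*(m + 4)*(m - 1)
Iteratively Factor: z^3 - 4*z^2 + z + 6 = (z + 1)*(z^2 - 5*z + 6) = (z - 3)*(z + 1)*(z - 2)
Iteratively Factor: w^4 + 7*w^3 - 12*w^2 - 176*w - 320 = (w - 5)*(w^3 + 12*w^2 + 48*w + 64) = (w - 5)*(w + 4)*(w^2 + 8*w + 16) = (w - 5)*(w + 4)^2*(w + 4)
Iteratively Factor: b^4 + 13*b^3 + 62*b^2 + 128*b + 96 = (b + 4)*(b^3 + 9*b^2 + 26*b + 24) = (b + 4)^2*(b^2 + 5*b + 6) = (b + 2)*(b + 4)^2*(b + 3)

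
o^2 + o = o*(o + 1)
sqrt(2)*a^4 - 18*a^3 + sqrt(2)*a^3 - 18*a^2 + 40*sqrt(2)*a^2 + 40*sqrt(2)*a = a*(a - 5*sqrt(2))*(a - 4*sqrt(2))*(sqrt(2)*a + sqrt(2))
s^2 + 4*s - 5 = (s - 1)*(s + 5)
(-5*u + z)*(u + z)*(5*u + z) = -25*u^3 - 25*u^2*z + u*z^2 + z^3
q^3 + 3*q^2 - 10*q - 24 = (q - 3)*(q + 2)*(q + 4)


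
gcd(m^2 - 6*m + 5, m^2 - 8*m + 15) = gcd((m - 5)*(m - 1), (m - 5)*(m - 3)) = m - 5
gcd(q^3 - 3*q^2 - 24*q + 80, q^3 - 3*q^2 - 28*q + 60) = q + 5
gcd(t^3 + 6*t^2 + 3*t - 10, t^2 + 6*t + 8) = t + 2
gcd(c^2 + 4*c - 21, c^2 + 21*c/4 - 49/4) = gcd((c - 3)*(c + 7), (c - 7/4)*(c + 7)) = c + 7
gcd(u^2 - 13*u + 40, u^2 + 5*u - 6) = 1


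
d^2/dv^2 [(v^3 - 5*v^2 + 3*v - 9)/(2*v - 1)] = 2*(4*v^3 - 6*v^2 + 3*v - 35)/(8*v^3 - 12*v^2 + 6*v - 1)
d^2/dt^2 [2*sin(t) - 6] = -2*sin(t)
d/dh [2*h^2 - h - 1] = 4*h - 1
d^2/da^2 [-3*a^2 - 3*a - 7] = -6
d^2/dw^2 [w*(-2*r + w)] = 2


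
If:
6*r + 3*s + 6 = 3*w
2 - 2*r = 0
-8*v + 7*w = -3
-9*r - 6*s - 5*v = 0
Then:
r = 1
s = -227/83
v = 123/83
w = 105/83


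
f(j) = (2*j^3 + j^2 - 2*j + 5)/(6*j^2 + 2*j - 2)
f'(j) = (-12*j - 2)*(2*j^3 + j^2 - 2*j + 5)/(6*j^2 + 2*j - 2)^2 + 1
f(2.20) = 0.85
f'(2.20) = 0.23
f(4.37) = 1.50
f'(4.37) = 0.33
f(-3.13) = -0.80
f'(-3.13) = 0.44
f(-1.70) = 0.12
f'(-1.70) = 1.19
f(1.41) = 0.77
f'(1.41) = -0.14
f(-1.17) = 1.42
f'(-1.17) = 5.42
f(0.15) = -3.02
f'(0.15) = -6.34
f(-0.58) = -5.35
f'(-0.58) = 24.24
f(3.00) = 1.07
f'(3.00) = 0.30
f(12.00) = 4.04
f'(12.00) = 0.33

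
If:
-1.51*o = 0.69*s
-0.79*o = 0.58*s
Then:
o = 0.00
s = 0.00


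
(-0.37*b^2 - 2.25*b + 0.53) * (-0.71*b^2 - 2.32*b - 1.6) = 0.2627*b^4 + 2.4559*b^3 + 5.4357*b^2 + 2.3704*b - 0.848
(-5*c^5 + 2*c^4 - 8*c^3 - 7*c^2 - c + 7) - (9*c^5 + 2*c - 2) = -14*c^5 + 2*c^4 - 8*c^3 - 7*c^2 - 3*c + 9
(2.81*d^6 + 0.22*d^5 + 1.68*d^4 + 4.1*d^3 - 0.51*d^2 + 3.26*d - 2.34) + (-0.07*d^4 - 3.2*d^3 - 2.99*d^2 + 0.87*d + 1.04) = 2.81*d^6 + 0.22*d^5 + 1.61*d^4 + 0.899999999999999*d^3 - 3.5*d^2 + 4.13*d - 1.3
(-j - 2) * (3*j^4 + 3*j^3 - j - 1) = -3*j^5 - 9*j^4 - 6*j^3 + j^2 + 3*j + 2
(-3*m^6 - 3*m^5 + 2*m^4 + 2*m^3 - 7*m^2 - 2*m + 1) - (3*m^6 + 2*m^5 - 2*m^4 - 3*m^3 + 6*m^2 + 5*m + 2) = -6*m^6 - 5*m^5 + 4*m^4 + 5*m^3 - 13*m^2 - 7*m - 1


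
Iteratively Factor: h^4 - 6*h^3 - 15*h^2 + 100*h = (h + 4)*(h^3 - 10*h^2 + 25*h) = (h - 5)*(h + 4)*(h^2 - 5*h) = h*(h - 5)*(h + 4)*(h - 5)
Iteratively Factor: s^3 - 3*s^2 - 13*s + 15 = (s - 5)*(s^2 + 2*s - 3) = (s - 5)*(s - 1)*(s + 3)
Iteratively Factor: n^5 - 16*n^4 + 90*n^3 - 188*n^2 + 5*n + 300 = (n - 5)*(n^4 - 11*n^3 + 35*n^2 - 13*n - 60) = (n - 5)*(n + 1)*(n^3 - 12*n^2 + 47*n - 60) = (n - 5)^2*(n + 1)*(n^2 - 7*n + 12) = (n - 5)^2*(n - 3)*(n + 1)*(n - 4)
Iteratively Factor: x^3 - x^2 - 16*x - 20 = (x + 2)*(x^2 - 3*x - 10) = (x - 5)*(x + 2)*(x + 2)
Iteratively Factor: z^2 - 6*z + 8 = (z - 4)*(z - 2)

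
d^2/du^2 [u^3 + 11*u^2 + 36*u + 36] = 6*u + 22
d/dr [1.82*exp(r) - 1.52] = 1.82*exp(r)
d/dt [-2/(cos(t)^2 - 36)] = -4*sin(t)*cos(t)/(cos(t)^2 - 36)^2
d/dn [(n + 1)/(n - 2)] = -3/(n - 2)^2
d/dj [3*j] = 3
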